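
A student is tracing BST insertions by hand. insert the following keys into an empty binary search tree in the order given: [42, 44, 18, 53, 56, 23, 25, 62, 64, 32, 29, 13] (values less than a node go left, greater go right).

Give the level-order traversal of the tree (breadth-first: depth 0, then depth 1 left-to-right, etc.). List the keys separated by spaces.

42 18 44 13 23 53 25 56 32 62 29 64

Insert 42: tree is empty, so 42 becomes the root.
Insert 44: 44 > 42 → go right. Place as right child of 42.
Insert 18: 18 < 42 → go left. Place as left child of 42.
Insert 53: 53 > 42 → go right; 53 > 44 → go right. Place as right child of 44.
Insert 56: 56 > 42 → go right; 56 > 44 → go right; 56 > 53 → go right. Place as right child of 53.
Insert 23: 23 < 42 → go left; 23 > 18 → go right. Place as right child of 18.
Insert 25: 25 < 42 → go left; 25 > 18 → go right; 25 > 23 → go right. Place as right child of 23.
Insert 62: 62 > 42 → go right; 62 > 44 → go right; 62 > 53 → go right; 62 > 56 → go right. Place as right child of 56.
Insert 64: 64 > 42 → go right; 64 > 44 → go right; 64 > 53 → go right; 64 > 56 → go right; 64 > 62 → go right. Place as right child of 62.
Insert 32: 32 < 42 → go left; 32 > 18 → go right; 32 > 23 → go right; 32 > 25 → go right. Place as right child of 25.
Insert 29: 29 < 42 → go left; 29 > 18 → go right; 29 > 23 → go right; 29 > 25 → go right; 29 < 32 → go left. Place as left child of 32.
Insert 13: 13 < 42 → go left; 13 < 18 → go left. Place as left child of 18.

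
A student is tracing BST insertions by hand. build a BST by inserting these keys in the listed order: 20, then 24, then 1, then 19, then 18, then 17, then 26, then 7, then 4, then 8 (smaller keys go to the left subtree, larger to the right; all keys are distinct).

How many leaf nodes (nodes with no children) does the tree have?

3

Resulting structure (node: left, right):
  20: L=1, R=24
  24: L=–, R=26
  1: L=–, R=19
  19: L=18, R=–
  18: L=17, R=–
  17: L=7, R=–
  26: L=–, R=–
  7: L=4, R=8
  4: L=–, R=–
  8: L=–, R=–

Leaves: 4, 8, 26 — 3 in total.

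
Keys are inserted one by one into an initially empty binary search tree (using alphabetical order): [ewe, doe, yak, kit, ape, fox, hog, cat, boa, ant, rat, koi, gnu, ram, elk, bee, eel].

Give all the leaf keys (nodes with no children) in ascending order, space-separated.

ewe: root
doe: left child of ewe (depth 1)
yak: right child of ewe (depth 1)
kit: left child of yak (depth 2)
ape: left child of doe (depth 2)
fox: left child of kit (depth 3)
hog: right child of fox (depth 4)
cat: right child of ape (depth 3)
boa: left child of cat (depth 4)
ant: left child of ape (depth 3)
rat: right child of kit (depth 3)
koi: left child of rat (depth 4)
gnu: left child of hog (depth 5)
ram: right child of koi (depth 5)
elk: right child of doe (depth 2)
bee: left child of boa (depth 5)
eel: left child of elk (depth 3)

ant bee eel gnu ram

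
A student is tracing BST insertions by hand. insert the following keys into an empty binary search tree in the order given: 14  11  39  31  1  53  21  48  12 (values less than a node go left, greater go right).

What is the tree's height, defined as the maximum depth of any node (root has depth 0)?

3

Resulting structure (node: left, right):
  14: L=11, R=39
  11: L=1, R=12
  39: L=31, R=53
  31: L=21, R=–
  1: L=–, R=–
  53: L=48, R=–
  21: L=–, R=–
  48: L=–, R=–
  12: L=–, R=–

The deepest node is 21 at depth 3.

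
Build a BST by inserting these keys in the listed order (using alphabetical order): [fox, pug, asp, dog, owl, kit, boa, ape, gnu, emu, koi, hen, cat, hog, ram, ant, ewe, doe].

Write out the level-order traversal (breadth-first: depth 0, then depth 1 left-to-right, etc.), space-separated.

fox asp pug ape dog owl ram ant boa emu kit cat ewe gnu koi doe hen hog

Insert fox: tree is empty, so fox becomes the root.
Insert pug: pug > fox → go right. Place as right child of fox.
Insert asp: asp < fox → go left. Place as left child of fox.
Insert dog: dog < fox → go left; dog > asp → go right. Place as right child of asp.
Insert owl: owl > fox → go right; owl < pug → go left. Place as left child of pug.
Insert kit: kit > fox → go right; kit < pug → go left; kit < owl → go left. Place as left child of owl.
Insert boa: boa < fox → go left; boa > asp → go right; boa < dog → go left. Place as left child of dog.
Insert ape: ape < fox → go left; ape < asp → go left. Place as left child of asp.
Insert gnu: gnu > fox → go right; gnu < pug → go left; gnu < owl → go left; gnu < kit → go left. Place as left child of kit.
Insert emu: emu < fox → go left; emu > asp → go right; emu > dog → go right. Place as right child of dog.
Insert koi: koi > fox → go right; koi < pug → go left; koi < owl → go left; koi > kit → go right. Place as right child of kit.
Insert hen: hen > fox → go right; hen < pug → go left; hen < owl → go left; hen < kit → go left; hen > gnu → go right. Place as right child of gnu.
Insert cat: cat < fox → go left; cat > asp → go right; cat < dog → go left; cat > boa → go right. Place as right child of boa.
Insert hog: hog > fox → go right; hog < pug → go left; hog < owl → go left; hog < kit → go left; hog > gnu → go right; hog > hen → go right. Place as right child of hen.
Insert ram: ram > fox → go right; ram > pug → go right. Place as right child of pug.
Insert ant: ant < fox → go left; ant < asp → go left; ant < ape → go left. Place as left child of ape.
Insert ewe: ewe < fox → go left; ewe > asp → go right; ewe > dog → go right; ewe > emu → go right. Place as right child of emu.
Insert doe: doe < fox → go left; doe > asp → go right; doe < dog → go left; doe > boa → go right; doe > cat → go right. Place as right child of cat.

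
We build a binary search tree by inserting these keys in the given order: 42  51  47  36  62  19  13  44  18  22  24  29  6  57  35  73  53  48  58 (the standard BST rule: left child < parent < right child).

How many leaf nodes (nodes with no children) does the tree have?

42: root
51: right child of 42 (depth 1)
47: left child of 51 (depth 2)
36: left child of 42 (depth 1)
62: right child of 51 (depth 2)
19: left child of 36 (depth 2)
13: left child of 19 (depth 3)
44: left child of 47 (depth 3)
18: right child of 13 (depth 4)
22: right child of 19 (depth 3)
24: right child of 22 (depth 4)
29: right child of 24 (depth 5)
6: left child of 13 (depth 4)
57: left child of 62 (depth 3)
35: right child of 29 (depth 6)
73: right child of 62 (depth 3)
53: left child of 57 (depth 4)
48: right child of 47 (depth 3)
58: right child of 57 (depth 4)

Leaves: 6, 18, 35, 44, 48, 53, 58, 73 — 8 in total.

8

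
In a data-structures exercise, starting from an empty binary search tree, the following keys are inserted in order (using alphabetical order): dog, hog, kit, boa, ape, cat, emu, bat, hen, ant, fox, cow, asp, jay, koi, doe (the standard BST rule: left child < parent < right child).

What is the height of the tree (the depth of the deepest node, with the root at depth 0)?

4

dog: root
hog: right child of dog (depth 1)
kit: right child of hog (depth 2)
boa: left child of dog (depth 1)
ape: left child of boa (depth 2)
cat: right child of boa (depth 2)
emu: left child of hog (depth 2)
bat: right child of ape (depth 3)
hen: right child of emu (depth 3)
ant: left child of ape (depth 3)
fox: left child of hen (depth 4)
cow: right child of cat (depth 3)
asp: left child of bat (depth 4)
jay: left child of kit (depth 3)
koi: right child of kit (depth 3)
doe: right child of cow (depth 4)

The deepest node is fox at depth 4.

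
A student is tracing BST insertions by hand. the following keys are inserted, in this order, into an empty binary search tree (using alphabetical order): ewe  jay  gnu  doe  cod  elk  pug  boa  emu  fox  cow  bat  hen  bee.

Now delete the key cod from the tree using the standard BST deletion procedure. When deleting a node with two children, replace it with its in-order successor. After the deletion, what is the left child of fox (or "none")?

ewe: root
jay: right child of ewe (depth 1)
gnu: left child of jay (depth 2)
doe: left child of ewe (depth 1)
cod: left child of doe (depth 2)
elk: right child of doe (depth 2)
pug: right child of jay (depth 2)
boa: left child of cod (depth 3)
emu: right child of elk (depth 3)
fox: left child of gnu (depth 3)
cow: right child of cod (depth 3)
bat: left child of boa (depth 4)
hen: right child of gnu (depth 3)
bee: right child of bat (depth 5)

Delete cod (two children — replace with in-order successor).
After deletion, fox's left child: none.

none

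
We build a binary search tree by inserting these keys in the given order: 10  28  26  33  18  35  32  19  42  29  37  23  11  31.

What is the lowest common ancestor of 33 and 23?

28

10: root
28: right child of 10 (depth 1)
26: left child of 28 (depth 2)
33: right child of 28 (depth 2)
18: left child of 26 (depth 3)
35: right child of 33 (depth 3)
32: left child of 33 (depth 3)
19: right child of 18 (depth 4)
42: right child of 35 (depth 4)
29: left child of 32 (depth 4)
37: left child of 42 (depth 5)
23: right child of 19 (depth 5)
11: left child of 18 (depth 4)
31: right child of 29 (depth 5)

Path to 33: 10 → 28 → 33
Path to 23: 10 → 28 → 26 → 18 → 19 → 23
The paths share a prefix ending at 28, then split left and right.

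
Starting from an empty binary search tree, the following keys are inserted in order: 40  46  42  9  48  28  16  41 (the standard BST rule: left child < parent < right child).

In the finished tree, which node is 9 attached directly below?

40

Insert 40: tree is empty, so 40 becomes the root.
Insert 46: 46 > 40 → go right. Place as right child of 40.
Insert 42: 42 > 40 → go right; 42 < 46 → go left. Place as left child of 46.
Insert 9: 9 < 40 → go left. Place as left child of 40.
Insert 48: 48 > 40 → go right; 48 > 46 → go right. Place as right child of 46.
Insert 28: 28 < 40 → go left; 28 > 9 → go right. Place as right child of 9.
Insert 16: 16 < 40 → go left; 16 > 9 → go right; 16 < 28 → go left. Place as left child of 28.
Insert 41: 41 > 40 → go right; 41 < 46 → go left; 41 < 42 → go left. Place as left child of 42.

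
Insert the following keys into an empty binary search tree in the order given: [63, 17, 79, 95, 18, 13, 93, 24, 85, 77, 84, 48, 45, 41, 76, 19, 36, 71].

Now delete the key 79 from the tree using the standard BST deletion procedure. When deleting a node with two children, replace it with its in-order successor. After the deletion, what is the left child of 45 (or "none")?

41

63: root
17: left child of 63 (depth 1)
79: right child of 63 (depth 1)
95: right child of 79 (depth 2)
18: right child of 17 (depth 2)
13: left child of 17 (depth 2)
93: left child of 95 (depth 3)
24: right child of 18 (depth 3)
85: left child of 93 (depth 4)
77: left child of 79 (depth 2)
84: left child of 85 (depth 5)
48: right child of 24 (depth 4)
45: left child of 48 (depth 5)
41: left child of 45 (depth 6)
76: left child of 77 (depth 3)
19: left child of 24 (depth 4)
36: left child of 41 (depth 7)
71: left child of 76 (depth 4)

Delete 79 (two children — replace with in-order successor).
After deletion, 45's left child: 41.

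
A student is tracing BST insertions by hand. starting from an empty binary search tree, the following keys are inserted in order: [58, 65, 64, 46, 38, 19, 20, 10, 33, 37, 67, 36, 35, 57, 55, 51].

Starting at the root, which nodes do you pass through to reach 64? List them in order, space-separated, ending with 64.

Insert 58: tree is empty, so 58 becomes the root.
Insert 65: 65 > 58 → go right. Place as right child of 58.
Insert 64: 64 > 58 → go right; 64 < 65 → go left. Place as left child of 65.
Insert 46: 46 < 58 → go left. Place as left child of 58.
Insert 38: 38 < 58 → go left; 38 < 46 → go left. Place as left child of 46.
Insert 19: 19 < 58 → go left; 19 < 46 → go left; 19 < 38 → go left. Place as left child of 38.
Insert 20: 20 < 58 → go left; 20 < 46 → go left; 20 < 38 → go left; 20 > 19 → go right. Place as right child of 19.
Insert 10: 10 < 58 → go left; 10 < 46 → go left; 10 < 38 → go left; 10 < 19 → go left. Place as left child of 19.
Insert 33: 33 < 58 → go left; 33 < 46 → go left; 33 < 38 → go left; 33 > 19 → go right; 33 > 20 → go right. Place as right child of 20.
Insert 37: 37 < 58 → go left; 37 < 46 → go left; 37 < 38 → go left; 37 > 19 → go right; 37 > 20 → go right; 37 > 33 → go right. Place as right child of 33.
Insert 67: 67 > 58 → go right; 67 > 65 → go right. Place as right child of 65.
Insert 36: 36 < 58 → go left; 36 < 46 → go left; 36 < 38 → go left; 36 > 19 → go right; 36 > 20 → go right; 36 > 33 → go right; 36 < 37 → go left. Place as left child of 37.
Insert 35: 35 < 58 → go left; 35 < 46 → go left; 35 < 38 → go left; 35 > 19 → go right; 35 > 20 → go right; 35 > 33 → go right; 35 < 37 → go left; 35 < 36 → go left. Place as left child of 36.
Insert 57: 57 < 58 → go left; 57 > 46 → go right. Place as right child of 46.
Insert 55: 55 < 58 → go left; 55 > 46 → go right; 55 < 57 → go left. Place as left child of 57.
Insert 51: 51 < 58 → go left; 51 > 46 → go right; 51 < 57 → go left; 51 < 55 → go left. Place as left child of 55.

58 65 64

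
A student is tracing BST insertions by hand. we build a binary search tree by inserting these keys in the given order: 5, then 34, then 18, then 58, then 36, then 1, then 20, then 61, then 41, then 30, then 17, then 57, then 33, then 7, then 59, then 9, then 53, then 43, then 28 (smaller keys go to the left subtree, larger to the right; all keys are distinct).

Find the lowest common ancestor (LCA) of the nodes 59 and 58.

5: root
34: right child of 5 (depth 1)
18: left child of 34 (depth 2)
58: right child of 34 (depth 2)
36: left child of 58 (depth 3)
1: left child of 5 (depth 1)
20: right child of 18 (depth 3)
61: right child of 58 (depth 3)
41: right child of 36 (depth 4)
30: right child of 20 (depth 4)
17: left child of 18 (depth 3)
57: right child of 41 (depth 5)
33: right child of 30 (depth 5)
7: left child of 17 (depth 4)
59: left child of 61 (depth 4)
9: right child of 7 (depth 5)
53: left child of 57 (depth 6)
43: left child of 53 (depth 7)
28: left child of 30 (depth 5)

Path to 59: 5 → 34 → 58 → 61 → 59
Path to 58: 5 → 34 → 58
58 lies on both paths and is an ancestor of the other node.

58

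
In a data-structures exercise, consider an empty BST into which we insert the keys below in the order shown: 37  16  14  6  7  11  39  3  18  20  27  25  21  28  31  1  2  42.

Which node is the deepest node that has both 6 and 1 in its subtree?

37: root
16: left child of 37 (depth 1)
14: left child of 16 (depth 2)
6: left child of 14 (depth 3)
7: right child of 6 (depth 4)
11: right child of 7 (depth 5)
39: right child of 37 (depth 1)
3: left child of 6 (depth 4)
18: right child of 16 (depth 2)
20: right child of 18 (depth 3)
27: right child of 20 (depth 4)
25: left child of 27 (depth 5)
21: left child of 25 (depth 6)
28: right child of 27 (depth 5)
31: right child of 28 (depth 6)
1: left child of 3 (depth 5)
2: right child of 1 (depth 6)
42: right child of 39 (depth 2)

Path to 6: 37 → 16 → 14 → 6
Path to 1: 37 → 16 → 14 → 6 → 3 → 1
6 lies on both paths and is an ancestor of the other node.

6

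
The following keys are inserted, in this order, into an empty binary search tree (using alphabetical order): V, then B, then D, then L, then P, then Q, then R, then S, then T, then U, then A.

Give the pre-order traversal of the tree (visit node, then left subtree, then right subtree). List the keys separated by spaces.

V: root
B: left child of V (depth 1)
D: right child of B (depth 2)
L: right child of D (depth 3)
P: right child of L (depth 4)
Q: right child of P (depth 5)
R: right child of Q (depth 6)
S: right child of R (depth 7)
T: right child of S (depth 8)
U: right child of T (depth 9)
A: left child of B (depth 2)

V B A D L P Q R S T U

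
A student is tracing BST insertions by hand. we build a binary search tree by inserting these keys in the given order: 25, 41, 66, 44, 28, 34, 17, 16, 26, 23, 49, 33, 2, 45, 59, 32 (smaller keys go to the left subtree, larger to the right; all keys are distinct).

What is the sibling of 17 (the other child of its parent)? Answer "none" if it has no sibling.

41

Resulting structure (node: left, right):
  25: L=17, R=41
  41: L=28, R=66
  66: L=44, R=–
  44: L=–, R=49
  28: L=26, R=34
  34: L=33, R=–
  17: L=16, R=23
  16: L=2, R=–
  26: L=–, R=–
  23: L=–, R=–
  49: L=45, R=59
  33: L=32, R=–
  2: L=–, R=–
  45: L=–, R=–
  59: L=–, R=–
  32: L=–, R=–

17's parent is 25; the other child of 25 is 41.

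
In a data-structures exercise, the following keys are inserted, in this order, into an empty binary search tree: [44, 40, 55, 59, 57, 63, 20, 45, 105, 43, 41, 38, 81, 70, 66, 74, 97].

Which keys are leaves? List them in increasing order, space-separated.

38 41 45 57 66 74 97

Insert 44: tree is empty, so 44 becomes the root.
Insert 40: 40 < 44 → go left. Place as left child of 44.
Insert 55: 55 > 44 → go right. Place as right child of 44.
Insert 59: 59 > 44 → go right; 59 > 55 → go right. Place as right child of 55.
Insert 57: 57 > 44 → go right; 57 > 55 → go right; 57 < 59 → go left. Place as left child of 59.
Insert 63: 63 > 44 → go right; 63 > 55 → go right; 63 > 59 → go right. Place as right child of 59.
Insert 20: 20 < 44 → go left; 20 < 40 → go left. Place as left child of 40.
Insert 45: 45 > 44 → go right; 45 < 55 → go left. Place as left child of 55.
Insert 105: 105 > 44 → go right; 105 > 55 → go right; 105 > 59 → go right; 105 > 63 → go right. Place as right child of 63.
Insert 43: 43 < 44 → go left; 43 > 40 → go right. Place as right child of 40.
Insert 41: 41 < 44 → go left; 41 > 40 → go right; 41 < 43 → go left. Place as left child of 43.
Insert 38: 38 < 44 → go left; 38 < 40 → go left; 38 > 20 → go right. Place as right child of 20.
Insert 81: 81 > 44 → go right; 81 > 55 → go right; 81 > 59 → go right; 81 > 63 → go right; 81 < 105 → go left. Place as left child of 105.
Insert 70: 70 > 44 → go right; 70 > 55 → go right; 70 > 59 → go right; 70 > 63 → go right; 70 < 105 → go left; 70 < 81 → go left. Place as left child of 81.
Insert 66: 66 > 44 → go right; 66 > 55 → go right; 66 > 59 → go right; 66 > 63 → go right; 66 < 105 → go left; 66 < 81 → go left; 66 < 70 → go left. Place as left child of 70.
Insert 74: 74 > 44 → go right; 74 > 55 → go right; 74 > 59 → go right; 74 > 63 → go right; 74 < 105 → go left; 74 < 81 → go left; 74 > 70 → go right. Place as right child of 70.
Insert 97: 97 > 44 → go right; 97 > 55 → go right; 97 > 59 → go right; 97 > 63 → go right; 97 < 105 → go left; 97 > 81 → go right. Place as right child of 81.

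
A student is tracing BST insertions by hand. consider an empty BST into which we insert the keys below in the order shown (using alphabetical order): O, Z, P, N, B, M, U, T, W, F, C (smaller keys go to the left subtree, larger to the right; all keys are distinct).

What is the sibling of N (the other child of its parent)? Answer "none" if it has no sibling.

Resulting structure (node: left, right):
  O: L=N, R=Z
  Z: L=P, R=–
  P: L=–, R=U
  N: L=B, R=–
  B: L=–, R=M
  M: L=F, R=–
  U: L=T, R=W
  T: L=–, R=–
  W: L=–, R=–
  F: L=C, R=–
  C: L=–, R=–

N's parent is O; the other child of O is Z.

Z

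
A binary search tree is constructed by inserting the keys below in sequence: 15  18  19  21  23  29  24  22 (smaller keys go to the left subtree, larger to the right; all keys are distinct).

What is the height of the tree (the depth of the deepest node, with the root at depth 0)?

15: root
18: right child of 15 (depth 1)
19: right child of 18 (depth 2)
21: right child of 19 (depth 3)
23: right child of 21 (depth 4)
29: right child of 23 (depth 5)
24: left child of 29 (depth 6)
22: left child of 23 (depth 5)

The deepest node is 24 at depth 6.

6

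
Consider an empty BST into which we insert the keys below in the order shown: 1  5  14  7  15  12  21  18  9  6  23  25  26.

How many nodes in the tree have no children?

4

Insert 1: tree is empty, so 1 becomes the root.
Insert 5: 5 > 1 → go right. Place as right child of 1.
Insert 14: 14 > 1 → go right; 14 > 5 → go right. Place as right child of 5.
Insert 7: 7 > 1 → go right; 7 > 5 → go right; 7 < 14 → go left. Place as left child of 14.
Insert 15: 15 > 1 → go right; 15 > 5 → go right; 15 > 14 → go right. Place as right child of 14.
Insert 12: 12 > 1 → go right; 12 > 5 → go right; 12 < 14 → go left; 12 > 7 → go right. Place as right child of 7.
Insert 21: 21 > 1 → go right; 21 > 5 → go right; 21 > 14 → go right; 21 > 15 → go right. Place as right child of 15.
Insert 18: 18 > 1 → go right; 18 > 5 → go right; 18 > 14 → go right; 18 > 15 → go right; 18 < 21 → go left. Place as left child of 21.
Insert 9: 9 > 1 → go right; 9 > 5 → go right; 9 < 14 → go left; 9 > 7 → go right; 9 < 12 → go left. Place as left child of 12.
Insert 6: 6 > 1 → go right; 6 > 5 → go right; 6 < 14 → go left; 6 < 7 → go left. Place as left child of 7.
Insert 23: 23 > 1 → go right; 23 > 5 → go right; 23 > 14 → go right; 23 > 15 → go right; 23 > 21 → go right. Place as right child of 21.
Insert 25: 25 > 1 → go right; 25 > 5 → go right; 25 > 14 → go right; 25 > 15 → go right; 25 > 21 → go right; 25 > 23 → go right. Place as right child of 23.
Insert 26: 26 > 1 → go right; 26 > 5 → go right; 26 > 14 → go right; 26 > 15 → go right; 26 > 21 → go right; 26 > 23 → go right; 26 > 25 → go right. Place as right child of 25.

Leaves: 6, 9, 18, 26 — 4 in total.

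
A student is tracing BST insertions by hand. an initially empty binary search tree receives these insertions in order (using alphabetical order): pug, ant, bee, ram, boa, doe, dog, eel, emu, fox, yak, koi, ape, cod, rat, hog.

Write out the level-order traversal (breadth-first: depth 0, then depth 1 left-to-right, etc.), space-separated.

Insert pug: tree is empty, so pug becomes the root.
Insert ant: ant < pug → go left. Place as left child of pug.
Insert bee: bee < pug → go left; bee > ant → go right. Place as right child of ant.
Insert ram: ram > pug → go right. Place as right child of pug.
Insert boa: boa < pug → go left; boa > ant → go right; boa > bee → go right. Place as right child of bee.
Insert doe: doe < pug → go left; doe > ant → go right; doe > bee → go right; doe > boa → go right. Place as right child of boa.
Insert dog: dog < pug → go left; dog > ant → go right; dog > bee → go right; dog > boa → go right; dog > doe → go right. Place as right child of doe.
Insert eel: eel < pug → go left; eel > ant → go right; eel > bee → go right; eel > boa → go right; eel > doe → go right; eel > dog → go right. Place as right child of dog.
Insert emu: emu < pug → go left; emu > ant → go right; emu > bee → go right; emu > boa → go right; emu > doe → go right; emu > dog → go right; emu > eel → go right. Place as right child of eel.
Insert fox: fox < pug → go left; fox > ant → go right; fox > bee → go right; fox > boa → go right; fox > doe → go right; fox > dog → go right; fox > eel → go right; fox > emu → go right. Place as right child of emu.
Insert yak: yak > pug → go right; yak > ram → go right. Place as right child of ram.
Insert koi: koi < pug → go left; koi > ant → go right; koi > bee → go right; koi > boa → go right; koi > doe → go right; koi > dog → go right; koi > eel → go right; koi > emu → go right; koi > fox → go right. Place as right child of fox.
Insert ape: ape < pug → go left; ape > ant → go right; ape < bee → go left. Place as left child of bee.
Insert cod: cod < pug → go left; cod > ant → go right; cod > bee → go right; cod > boa → go right; cod < doe → go left. Place as left child of doe.
Insert rat: rat > pug → go right; rat > ram → go right; rat < yak → go left. Place as left child of yak.
Insert hog: hog < pug → go left; hog > ant → go right; hog > bee → go right; hog > boa → go right; hog > doe → go right; hog > dog → go right; hog > eel → go right; hog > emu → go right; hog > fox → go right; hog < koi → go left. Place as left child of koi.

pug ant ram bee yak ape boa rat doe cod dog eel emu fox koi hog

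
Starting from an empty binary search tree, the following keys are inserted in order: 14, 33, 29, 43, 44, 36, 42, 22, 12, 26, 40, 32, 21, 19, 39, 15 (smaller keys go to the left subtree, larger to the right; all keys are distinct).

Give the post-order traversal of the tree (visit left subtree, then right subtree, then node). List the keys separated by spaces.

12 15 19 21 26 22 32 29 39 40 42 36 44 43 33 14

14: root
33: right child of 14 (depth 1)
29: left child of 33 (depth 2)
43: right child of 33 (depth 2)
44: right child of 43 (depth 3)
36: left child of 43 (depth 3)
42: right child of 36 (depth 4)
22: left child of 29 (depth 3)
12: left child of 14 (depth 1)
26: right child of 22 (depth 4)
40: left child of 42 (depth 5)
32: right child of 29 (depth 3)
21: left child of 22 (depth 4)
19: left child of 21 (depth 5)
39: left child of 40 (depth 6)
15: left child of 19 (depth 6)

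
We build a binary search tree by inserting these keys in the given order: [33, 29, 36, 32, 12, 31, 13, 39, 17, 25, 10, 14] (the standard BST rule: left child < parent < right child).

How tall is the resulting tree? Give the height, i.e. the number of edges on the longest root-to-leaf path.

5

33: root
29: left child of 33 (depth 1)
36: right child of 33 (depth 1)
32: right child of 29 (depth 2)
12: left child of 29 (depth 2)
31: left child of 32 (depth 3)
13: right child of 12 (depth 3)
39: right child of 36 (depth 2)
17: right child of 13 (depth 4)
25: right child of 17 (depth 5)
10: left child of 12 (depth 3)
14: left child of 17 (depth 5)

The deepest node is 25 at depth 5.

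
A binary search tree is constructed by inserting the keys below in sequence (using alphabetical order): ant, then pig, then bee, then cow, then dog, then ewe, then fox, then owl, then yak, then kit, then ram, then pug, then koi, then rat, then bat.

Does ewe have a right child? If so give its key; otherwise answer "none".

Insert ant: tree is empty, so ant becomes the root.
Insert pig: pig > ant → go right. Place as right child of ant.
Insert bee: bee > ant → go right; bee < pig → go left. Place as left child of pig.
Insert cow: cow > ant → go right; cow < pig → go left; cow > bee → go right. Place as right child of bee.
Insert dog: dog > ant → go right; dog < pig → go left; dog > bee → go right; dog > cow → go right. Place as right child of cow.
Insert ewe: ewe > ant → go right; ewe < pig → go left; ewe > bee → go right; ewe > cow → go right; ewe > dog → go right. Place as right child of dog.
Insert fox: fox > ant → go right; fox < pig → go left; fox > bee → go right; fox > cow → go right; fox > dog → go right; fox > ewe → go right. Place as right child of ewe.
Insert owl: owl > ant → go right; owl < pig → go left; owl > bee → go right; owl > cow → go right; owl > dog → go right; owl > ewe → go right; owl > fox → go right. Place as right child of fox.
Insert yak: yak > ant → go right; yak > pig → go right. Place as right child of pig.
Insert kit: kit > ant → go right; kit < pig → go left; kit > bee → go right; kit > cow → go right; kit > dog → go right; kit > ewe → go right; kit > fox → go right; kit < owl → go left. Place as left child of owl.
Insert ram: ram > ant → go right; ram > pig → go right; ram < yak → go left. Place as left child of yak.
Insert pug: pug > ant → go right; pug > pig → go right; pug < yak → go left; pug < ram → go left. Place as left child of ram.
Insert koi: koi > ant → go right; koi < pig → go left; koi > bee → go right; koi > cow → go right; koi > dog → go right; koi > ewe → go right; koi > fox → go right; koi < owl → go left; koi > kit → go right. Place as right child of kit.
Insert rat: rat > ant → go right; rat > pig → go right; rat < yak → go left; rat > ram → go right. Place as right child of ram.
Insert bat: bat > ant → go right; bat < pig → go left; bat < bee → go left. Place as left child of bee.

fox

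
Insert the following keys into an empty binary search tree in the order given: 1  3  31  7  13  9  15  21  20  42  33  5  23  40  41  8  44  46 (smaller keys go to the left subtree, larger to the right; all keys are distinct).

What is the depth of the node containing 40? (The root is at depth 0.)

Insert 1: tree is empty, so 1 becomes the root.
Insert 3: 3 > 1 → go right. Place as right child of 1.
Insert 31: 31 > 1 → go right; 31 > 3 → go right. Place as right child of 3.
Insert 7: 7 > 1 → go right; 7 > 3 → go right; 7 < 31 → go left. Place as left child of 31.
Insert 13: 13 > 1 → go right; 13 > 3 → go right; 13 < 31 → go left; 13 > 7 → go right. Place as right child of 7.
Insert 9: 9 > 1 → go right; 9 > 3 → go right; 9 < 31 → go left; 9 > 7 → go right; 9 < 13 → go left. Place as left child of 13.
Insert 15: 15 > 1 → go right; 15 > 3 → go right; 15 < 31 → go left; 15 > 7 → go right; 15 > 13 → go right. Place as right child of 13.
Insert 21: 21 > 1 → go right; 21 > 3 → go right; 21 < 31 → go left; 21 > 7 → go right; 21 > 13 → go right; 21 > 15 → go right. Place as right child of 15.
Insert 20: 20 > 1 → go right; 20 > 3 → go right; 20 < 31 → go left; 20 > 7 → go right; 20 > 13 → go right; 20 > 15 → go right; 20 < 21 → go left. Place as left child of 21.
Insert 42: 42 > 1 → go right; 42 > 3 → go right; 42 > 31 → go right. Place as right child of 31.
Insert 33: 33 > 1 → go right; 33 > 3 → go right; 33 > 31 → go right; 33 < 42 → go left. Place as left child of 42.
Insert 5: 5 > 1 → go right; 5 > 3 → go right; 5 < 31 → go left; 5 < 7 → go left. Place as left child of 7.
Insert 23: 23 > 1 → go right; 23 > 3 → go right; 23 < 31 → go left; 23 > 7 → go right; 23 > 13 → go right; 23 > 15 → go right; 23 > 21 → go right. Place as right child of 21.
Insert 40: 40 > 1 → go right; 40 > 3 → go right; 40 > 31 → go right; 40 < 42 → go left; 40 > 33 → go right. Place as right child of 33.
Insert 41: 41 > 1 → go right; 41 > 3 → go right; 41 > 31 → go right; 41 < 42 → go left; 41 > 33 → go right; 41 > 40 → go right. Place as right child of 40.
Insert 8: 8 > 1 → go right; 8 > 3 → go right; 8 < 31 → go left; 8 > 7 → go right; 8 < 13 → go left; 8 < 9 → go left. Place as left child of 9.
Insert 44: 44 > 1 → go right; 44 > 3 → go right; 44 > 31 → go right; 44 > 42 → go right. Place as right child of 42.
Insert 46: 46 > 1 → go right; 46 > 3 → go right; 46 > 31 → go right; 46 > 42 → go right; 46 > 44 → go right. Place as right child of 44.

Path to 40: 1 → 3 → 31 → 42 → 33 → 40, which is 5 edges.

5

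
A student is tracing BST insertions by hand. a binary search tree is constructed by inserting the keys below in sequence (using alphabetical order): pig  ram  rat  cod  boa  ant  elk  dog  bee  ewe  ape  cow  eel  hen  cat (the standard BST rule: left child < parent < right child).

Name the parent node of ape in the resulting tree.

pig: root
ram: right child of pig (depth 1)
rat: right child of ram (depth 2)
cod: left child of pig (depth 1)
boa: left child of cod (depth 2)
ant: left child of boa (depth 3)
elk: right child of cod (depth 2)
dog: left child of elk (depth 3)
bee: right child of ant (depth 4)
ewe: right child of elk (depth 3)
ape: left child of bee (depth 5)
cow: left child of dog (depth 4)
eel: right child of dog (depth 4)
hen: right child of ewe (depth 4)
cat: right child of boa (depth 3)

bee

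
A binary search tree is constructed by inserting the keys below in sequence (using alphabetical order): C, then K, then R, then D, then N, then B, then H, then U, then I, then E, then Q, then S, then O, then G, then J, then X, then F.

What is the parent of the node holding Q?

Insert C: tree is empty, so C becomes the root.
Insert K: K > C → go right. Place as right child of C.
Insert R: R > C → go right; R > K → go right. Place as right child of K.
Insert D: D > C → go right; D < K → go left. Place as left child of K.
Insert N: N > C → go right; N > K → go right; N < R → go left. Place as left child of R.
Insert B: B < C → go left. Place as left child of C.
Insert H: H > C → go right; H < K → go left; H > D → go right. Place as right child of D.
Insert U: U > C → go right; U > K → go right; U > R → go right. Place as right child of R.
Insert I: I > C → go right; I < K → go left; I > D → go right; I > H → go right. Place as right child of H.
Insert E: E > C → go right; E < K → go left; E > D → go right; E < H → go left. Place as left child of H.
Insert Q: Q > C → go right; Q > K → go right; Q < R → go left; Q > N → go right. Place as right child of N.
Insert S: S > C → go right; S > K → go right; S > R → go right; S < U → go left. Place as left child of U.
Insert O: O > C → go right; O > K → go right; O < R → go left; O > N → go right; O < Q → go left. Place as left child of Q.
Insert G: G > C → go right; G < K → go left; G > D → go right; G < H → go left; G > E → go right. Place as right child of E.
Insert J: J > C → go right; J < K → go left; J > D → go right; J > H → go right; J > I → go right. Place as right child of I.
Insert X: X > C → go right; X > K → go right; X > R → go right; X > U → go right. Place as right child of U.
Insert F: F > C → go right; F < K → go left; F > D → go right; F < H → go left; F > E → go right; F < G → go left. Place as left child of G.

N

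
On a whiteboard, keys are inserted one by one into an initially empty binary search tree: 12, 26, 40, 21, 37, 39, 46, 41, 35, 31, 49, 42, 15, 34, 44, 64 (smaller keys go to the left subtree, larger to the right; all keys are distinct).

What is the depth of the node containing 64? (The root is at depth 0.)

5

Insert 12: tree is empty, so 12 becomes the root.
Insert 26: 26 > 12 → go right. Place as right child of 12.
Insert 40: 40 > 12 → go right; 40 > 26 → go right. Place as right child of 26.
Insert 21: 21 > 12 → go right; 21 < 26 → go left. Place as left child of 26.
Insert 37: 37 > 12 → go right; 37 > 26 → go right; 37 < 40 → go left. Place as left child of 40.
Insert 39: 39 > 12 → go right; 39 > 26 → go right; 39 < 40 → go left; 39 > 37 → go right. Place as right child of 37.
Insert 46: 46 > 12 → go right; 46 > 26 → go right; 46 > 40 → go right. Place as right child of 40.
Insert 41: 41 > 12 → go right; 41 > 26 → go right; 41 > 40 → go right; 41 < 46 → go left. Place as left child of 46.
Insert 35: 35 > 12 → go right; 35 > 26 → go right; 35 < 40 → go left; 35 < 37 → go left. Place as left child of 37.
Insert 31: 31 > 12 → go right; 31 > 26 → go right; 31 < 40 → go left; 31 < 37 → go left; 31 < 35 → go left. Place as left child of 35.
Insert 49: 49 > 12 → go right; 49 > 26 → go right; 49 > 40 → go right; 49 > 46 → go right. Place as right child of 46.
Insert 42: 42 > 12 → go right; 42 > 26 → go right; 42 > 40 → go right; 42 < 46 → go left; 42 > 41 → go right. Place as right child of 41.
Insert 15: 15 > 12 → go right; 15 < 26 → go left; 15 < 21 → go left. Place as left child of 21.
Insert 34: 34 > 12 → go right; 34 > 26 → go right; 34 < 40 → go left; 34 < 37 → go left; 34 < 35 → go left; 34 > 31 → go right. Place as right child of 31.
Insert 44: 44 > 12 → go right; 44 > 26 → go right; 44 > 40 → go right; 44 < 46 → go left; 44 > 41 → go right; 44 > 42 → go right. Place as right child of 42.
Insert 64: 64 > 12 → go right; 64 > 26 → go right; 64 > 40 → go right; 64 > 46 → go right; 64 > 49 → go right. Place as right child of 49.

Path to 64: 12 → 26 → 40 → 46 → 49 → 64, which is 5 edges.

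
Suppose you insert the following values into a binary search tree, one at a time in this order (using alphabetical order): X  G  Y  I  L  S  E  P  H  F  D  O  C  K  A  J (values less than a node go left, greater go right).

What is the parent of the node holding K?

Resulting structure (node: left, right):
  X: L=G, R=Y
  G: L=E, R=I
  Y: L=–, R=–
  I: L=H, R=L
  L: L=K, R=S
  S: L=P, R=–
  E: L=D, R=F
  P: L=O, R=–
  H: L=–, R=–
  F: L=–, R=–
  D: L=C, R=–
  O: L=–, R=–
  C: L=A, R=–
  K: L=J, R=–
  A: L=–, R=–
  J: L=–, R=–

L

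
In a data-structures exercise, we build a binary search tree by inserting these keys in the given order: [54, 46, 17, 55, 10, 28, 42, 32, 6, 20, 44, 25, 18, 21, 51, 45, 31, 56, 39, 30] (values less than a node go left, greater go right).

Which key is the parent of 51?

46

54: root
46: left child of 54 (depth 1)
17: left child of 46 (depth 2)
55: right child of 54 (depth 1)
10: left child of 17 (depth 3)
28: right child of 17 (depth 3)
42: right child of 28 (depth 4)
32: left child of 42 (depth 5)
6: left child of 10 (depth 4)
20: left child of 28 (depth 4)
44: right child of 42 (depth 5)
25: right child of 20 (depth 5)
18: left child of 20 (depth 5)
21: left child of 25 (depth 6)
51: right child of 46 (depth 2)
45: right child of 44 (depth 6)
31: left child of 32 (depth 6)
56: right child of 55 (depth 2)
39: right child of 32 (depth 6)
30: left child of 31 (depth 7)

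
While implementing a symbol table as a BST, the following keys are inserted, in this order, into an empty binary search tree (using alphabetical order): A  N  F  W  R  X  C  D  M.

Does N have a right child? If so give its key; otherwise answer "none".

Insert A: tree is empty, so A becomes the root.
Insert N: N > A → go right. Place as right child of A.
Insert F: F > A → go right; F < N → go left. Place as left child of N.
Insert W: W > A → go right; W > N → go right. Place as right child of N.
Insert R: R > A → go right; R > N → go right; R < W → go left. Place as left child of W.
Insert X: X > A → go right; X > N → go right; X > W → go right. Place as right child of W.
Insert C: C > A → go right; C < N → go left; C < F → go left. Place as left child of F.
Insert D: D > A → go right; D < N → go left; D < F → go left; D > C → go right. Place as right child of C.
Insert M: M > A → go right; M < N → go left; M > F → go right. Place as right child of F.

W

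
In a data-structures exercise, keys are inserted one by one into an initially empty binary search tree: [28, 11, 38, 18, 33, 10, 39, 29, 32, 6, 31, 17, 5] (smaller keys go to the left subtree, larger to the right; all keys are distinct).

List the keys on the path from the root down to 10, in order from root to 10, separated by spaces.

28 11 10

Insert 28: tree is empty, so 28 becomes the root.
Insert 11: 11 < 28 → go left. Place as left child of 28.
Insert 38: 38 > 28 → go right. Place as right child of 28.
Insert 18: 18 < 28 → go left; 18 > 11 → go right. Place as right child of 11.
Insert 33: 33 > 28 → go right; 33 < 38 → go left. Place as left child of 38.
Insert 10: 10 < 28 → go left; 10 < 11 → go left. Place as left child of 11.
Insert 39: 39 > 28 → go right; 39 > 38 → go right. Place as right child of 38.
Insert 29: 29 > 28 → go right; 29 < 38 → go left; 29 < 33 → go left. Place as left child of 33.
Insert 32: 32 > 28 → go right; 32 < 38 → go left; 32 < 33 → go left; 32 > 29 → go right. Place as right child of 29.
Insert 6: 6 < 28 → go left; 6 < 11 → go left; 6 < 10 → go left. Place as left child of 10.
Insert 31: 31 > 28 → go right; 31 < 38 → go left; 31 < 33 → go left; 31 > 29 → go right; 31 < 32 → go left. Place as left child of 32.
Insert 17: 17 < 28 → go left; 17 > 11 → go right; 17 < 18 → go left. Place as left child of 18.
Insert 5: 5 < 28 → go left; 5 < 11 → go left; 5 < 10 → go left; 5 < 6 → go left. Place as left child of 6.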